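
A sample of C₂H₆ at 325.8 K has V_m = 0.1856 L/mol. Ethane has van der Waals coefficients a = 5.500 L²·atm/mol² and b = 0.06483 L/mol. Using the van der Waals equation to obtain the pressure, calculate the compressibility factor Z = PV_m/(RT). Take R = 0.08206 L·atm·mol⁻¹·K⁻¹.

P = RT/(V_m − b) − a/V_m² = (0.08206)(325.8)/(0.1856 − 0.06483) − 5.500/(0.1856)²
  = 26.735/0.12077 − 159.66 = 221.37 − 159.66 = 61.71 atm
Z = PV_m/(RT) = (61.71)(0.1856)/((0.08206)(325.8)) = 11.453/26.735 = 0.4284

Z ≈ 0.4284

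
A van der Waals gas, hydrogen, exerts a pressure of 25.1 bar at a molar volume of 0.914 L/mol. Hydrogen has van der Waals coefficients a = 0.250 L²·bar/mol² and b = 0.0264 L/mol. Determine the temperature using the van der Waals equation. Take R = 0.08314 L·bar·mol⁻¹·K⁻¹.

T ≈ 271.2 K

T = (P + a/V_m²)(V_m − b)/R
P + a/V_m² = 25.1 + 0.250/(0.914)² = 25.399 bar
V_m − b = 0.914 − 0.0264 = 0.88760 L/mol
T = (25.399)(0.88760)/0.08314 = 271.2 K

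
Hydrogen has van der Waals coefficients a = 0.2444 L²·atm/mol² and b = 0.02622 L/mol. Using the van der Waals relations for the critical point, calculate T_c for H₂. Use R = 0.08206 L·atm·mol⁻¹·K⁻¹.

T_c ≈ 33.66 K

For a van der Waals gas, T_c = 8a/(27Rb).
T_c = 8×0.2444/(27×0.08206×0.02622) = 1.9552/0.058094 = 33.66 K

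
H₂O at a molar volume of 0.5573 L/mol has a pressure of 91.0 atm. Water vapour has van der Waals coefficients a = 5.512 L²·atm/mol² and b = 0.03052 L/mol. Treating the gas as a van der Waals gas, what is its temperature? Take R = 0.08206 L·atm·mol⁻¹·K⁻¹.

T = (P + a/V_m²)(V_m − b)/R
P + a/V_m² = 91.0 + 5.512/(0.5573)² = 108.75 atm
V_m − b = 0.5573 − 0.03052 = 0.52678 L/mol
T = (108.75)(0.52678)/0.08206 = 698.1 K

T ≈ 698.1 K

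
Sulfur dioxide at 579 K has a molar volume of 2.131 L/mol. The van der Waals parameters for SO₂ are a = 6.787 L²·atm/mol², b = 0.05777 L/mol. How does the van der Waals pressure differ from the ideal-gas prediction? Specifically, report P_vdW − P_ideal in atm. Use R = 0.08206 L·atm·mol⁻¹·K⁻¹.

ΔP ≈ -0.873 atm

Ideal: P_ideal = RT/V_m = (0.08206)(579)/2.131 = 22.2960 atm
vdW: P = RT/(V_m − b) − a/V_m² = 47.5127/2.07323 − 6.787/4.54116 = 22.9172 − 1.49455 = 21.4227 atm
ΔP = 21.4227 − 22.2960 = -0.873 atm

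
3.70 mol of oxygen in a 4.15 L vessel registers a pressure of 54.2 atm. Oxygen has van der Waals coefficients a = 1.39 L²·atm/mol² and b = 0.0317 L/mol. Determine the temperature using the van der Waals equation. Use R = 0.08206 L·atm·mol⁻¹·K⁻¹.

T = (P + a n²/V²)(V − nb)/(nR)
P + a n²/V² = 54.2 + (1.39)(3.70)²/(4.15)² = 55.305 atm
V − nb = 4.15 − (3.70)(0.0317) = 4.0327 L
T = (55.305)(4.0327)/((3.70)(0.08206)) = 734.6 K

T ≈ 734.6 K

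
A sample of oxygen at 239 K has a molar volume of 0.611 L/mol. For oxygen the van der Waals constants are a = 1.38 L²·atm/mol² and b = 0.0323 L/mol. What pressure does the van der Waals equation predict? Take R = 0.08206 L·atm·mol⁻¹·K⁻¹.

P ≈ 30.19 atm

P = RT/(V_m − b) − a/V_m²
RT/(V_m − b) = (0.08206)(239)/(0.611 − 0.0323) = 19.612/0.57870 = 33.890 atm
a/V_m² = 1.38/(0.611)² = 3.6966 atm
P = 33.890 − 3.6966 = 30.19 atm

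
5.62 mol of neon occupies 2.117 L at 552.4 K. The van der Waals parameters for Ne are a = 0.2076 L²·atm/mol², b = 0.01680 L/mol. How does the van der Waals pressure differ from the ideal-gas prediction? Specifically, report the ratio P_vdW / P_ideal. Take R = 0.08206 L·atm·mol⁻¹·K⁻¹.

P_vdW / P_ideal ≈ 1.035

Ideal: P_ideal = nRT/V = (5.62)(0.08206)(552.4)/2.117 = 120.337 atm
vdW: P = nRT/(V − nb) − a n²/V² = 254.754/2.02258 − 6.55692/4.48169 = 125.955 − 1.46305 = 124.492 atm
Ratio = 124.492/120.337 = 1.035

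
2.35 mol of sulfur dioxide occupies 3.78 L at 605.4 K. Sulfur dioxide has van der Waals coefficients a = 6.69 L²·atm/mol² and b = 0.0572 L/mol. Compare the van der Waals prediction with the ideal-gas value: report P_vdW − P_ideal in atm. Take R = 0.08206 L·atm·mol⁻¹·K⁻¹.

Ideal: P_ideal = nRT/V = (2.35)(0.08206)(605.4)/3.78 = 30.8852 atm
vdW: P = nRT/(V − nb) − a n²/V² = 116.746/3.64558 − 36.9455/14.2884 = 32.0240 − 2.58570 = 29.4383 atm
ΔP = 29.4383 − 30.8852 = -1.447 atm

ΔP ≈ -1.447 atm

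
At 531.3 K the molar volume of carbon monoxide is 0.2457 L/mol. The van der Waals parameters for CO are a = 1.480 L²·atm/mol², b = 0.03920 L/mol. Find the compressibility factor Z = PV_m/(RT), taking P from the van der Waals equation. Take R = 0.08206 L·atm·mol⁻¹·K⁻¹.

P = RT/(V_m − b) − a/V_m² = (0.08206)(531.3)/(0.2457 − 0.03920) − 1.480/(0.2457)²
  = 43.598/0.20650 − 24.516 = 211.13 − 24.516 = 186.61 atm
Z = PV_m/(RT) = (186.61)(0.2457)/((0.08206)(531.3)) = 45.850/43.598 = 1.052

Z ≈ 1.052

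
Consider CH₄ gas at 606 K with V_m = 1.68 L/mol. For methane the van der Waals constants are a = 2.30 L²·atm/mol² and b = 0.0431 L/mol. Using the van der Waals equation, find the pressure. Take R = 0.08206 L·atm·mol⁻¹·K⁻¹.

P ≈ 29.56 atm

P = RT/(V_m − b) − a/V_m²
RT/(V_m − b) = (0.08206)(606)/(1.68 − 0.0431) = 49.728/1.6369 = 30.379 atm
a/V_m² = 2.30/(1.68)² = 0.81491 atm
P = 30.379 − 0.81491 = 29.56 atm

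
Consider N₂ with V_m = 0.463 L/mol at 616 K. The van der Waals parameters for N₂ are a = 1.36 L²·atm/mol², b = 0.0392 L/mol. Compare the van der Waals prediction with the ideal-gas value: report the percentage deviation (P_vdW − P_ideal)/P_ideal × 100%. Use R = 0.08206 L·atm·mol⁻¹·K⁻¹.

3.44 %

Ideal: P_ideal = RT/V_m = (0.08206)(616)/0.463 = 109.177 atm
vdW: P = RT/(V_m − b) − a/V_m² = 50.5490/0.423800 − 1.36/0.214369 = 119.276 − 6.34420 = 112.932 atm
% deviation = (112.932 − 109.177)/109.177 × 100% = 3.44%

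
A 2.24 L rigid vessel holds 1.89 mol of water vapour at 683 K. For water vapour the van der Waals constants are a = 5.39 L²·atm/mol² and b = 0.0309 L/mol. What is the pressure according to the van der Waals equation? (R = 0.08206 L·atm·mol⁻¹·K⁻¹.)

P ≈ 44.72 atm

P = nRT/(V − nb) − a n²/V²
nRT/(V − nb) = (1.89)(0.08206)(683)/(2.24 − 1.89×0.0309) = 105.93/2.1816 = 48.556 atm
a n²/V² = (5.39)(1.89)²/(2.24)² = 3.8372 atm
P = 48.556 − 3.8372 = 44.72 atm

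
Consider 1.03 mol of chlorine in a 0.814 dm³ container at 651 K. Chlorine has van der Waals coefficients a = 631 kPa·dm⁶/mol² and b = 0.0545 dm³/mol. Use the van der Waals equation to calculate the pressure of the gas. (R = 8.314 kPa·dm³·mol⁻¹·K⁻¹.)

P = nRT/(V − nb) − a n²/V²
nRT/(V − nb) = (1.03)(8.314)(651)/(0.814 − 1.03×0.0545) = 5574.8/0.75787 = 7355.9 kPa
a n²/V² = (631)(1.03)²/(0.814)² = 1010.3 kPa
P = 7355.9 − 1010.3 = 6346 kPa

P ≈ 6346 kPa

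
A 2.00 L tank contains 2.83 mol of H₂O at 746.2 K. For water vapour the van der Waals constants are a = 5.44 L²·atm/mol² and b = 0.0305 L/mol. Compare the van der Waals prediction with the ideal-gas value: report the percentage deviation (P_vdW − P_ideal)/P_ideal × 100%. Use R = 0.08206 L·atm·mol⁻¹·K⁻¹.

Ideal: P_ideal = nRT/V = (2.83)(0.08206)(746.2)/2.00 = 86.6449 atm
vdW: P = nRT/(V − nb) − a n²/V² = 173.290/1.91369 − 43.5684/4.00000 = 90.5528 − 10.8921 = 79.6607 atm
% deviation = (79.6607 − 86.6449)/86.6449 × 100% = -8.06%

-8.06 %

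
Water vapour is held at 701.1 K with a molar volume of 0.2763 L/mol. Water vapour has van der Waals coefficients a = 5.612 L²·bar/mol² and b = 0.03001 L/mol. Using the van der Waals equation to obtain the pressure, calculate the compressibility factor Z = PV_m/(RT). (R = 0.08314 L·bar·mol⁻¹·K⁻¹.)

Z ≈ 0.7734

P = RT/(V_m − b) − a/V_m² = (0.08314)(701.1)/(0.2763 − 0.03001) − 5.612/(0.2763)²
  = 58.289/0.24629 − 73.512 = 236.67 − 73.512 = 163.16 bar
Z = PV_m/(RT) = (163.16)(0.2763)/((0.08314)(701.1)) = 45.081/58.289 = 0.7734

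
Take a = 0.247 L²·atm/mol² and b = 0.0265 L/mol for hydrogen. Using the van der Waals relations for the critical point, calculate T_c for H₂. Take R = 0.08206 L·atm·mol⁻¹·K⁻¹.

T_c ≈ 33.65 K

For a van der Waals gas, T_c = 8a/(27Rb).
T_c = 8×0.247/(27×0.08206×0.0265) = 1.9760/0.058714 = 33.65 K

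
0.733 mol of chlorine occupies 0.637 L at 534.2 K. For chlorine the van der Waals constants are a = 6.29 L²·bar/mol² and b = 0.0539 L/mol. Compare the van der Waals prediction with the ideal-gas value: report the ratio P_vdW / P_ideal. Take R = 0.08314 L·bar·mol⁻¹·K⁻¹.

P_vdW / P_ideal ≈ 0.9032

Ideal: P_ideal = nRT/V = (0.733)(0.08314)(534.2)/0.637 = 51.1068 bar
vdW: P = nRT/(V − nb) − a n²/V² = 32.5550/0.597491 − 3.37955/0.405769 = 54.4862 − 8.32875 = 46.1575 bar
Ratio = 46.1575/51.1068 = 0.9032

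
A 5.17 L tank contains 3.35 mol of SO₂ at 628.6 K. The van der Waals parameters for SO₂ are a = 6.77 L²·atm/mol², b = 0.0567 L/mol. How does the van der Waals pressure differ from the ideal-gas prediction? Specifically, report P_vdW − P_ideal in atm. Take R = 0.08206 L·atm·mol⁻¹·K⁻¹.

ΔP ≈ -1.568 atm

Ideal: P_ideal = nRT/V = (3.35)(0.08206)(628.6)/5.17 = 33.4241 atm
vdW: P = nRT/(V − nb) − a n²/V² = 172.803/4.98006 − 75.9763/26.7289 = 34.6990 − 2.84248 = 31.8565 atm
ΔP = 31.8565 − 33.4241 = -1.568 atm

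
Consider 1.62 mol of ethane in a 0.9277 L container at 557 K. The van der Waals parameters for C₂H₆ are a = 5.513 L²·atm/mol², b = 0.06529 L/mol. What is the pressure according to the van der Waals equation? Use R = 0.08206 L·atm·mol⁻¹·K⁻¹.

P = nRT/(V − nb) − a n²/V²
nRT/(V − nb) = (1.62)(0.08206)(557)/(0.9277 − 1.62×0.06529) = 74.046/0.82193 = 90.088 atm
a n²/V² = (5.513)(1.62)²/(0.9277)² = 16.811 atm
P = 90.088 − 16.811 = 73.28 atm

P ≈ 73.28 atm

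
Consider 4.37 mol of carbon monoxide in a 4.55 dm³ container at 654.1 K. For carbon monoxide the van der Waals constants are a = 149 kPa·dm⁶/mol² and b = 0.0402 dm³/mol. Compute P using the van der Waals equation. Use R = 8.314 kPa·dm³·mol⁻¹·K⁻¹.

P = nRT/(V − nb) − a n²/V²
nRT/(V − nb) = (4.37)(8.314)(654.1)/(4.55 − 4.37×0.0402) = 23765/4.3743 = 5432.9 kPa
a n²/V² = (149)(4.37)²/(4.55)² = 137.44 kPa
P = 5432.9 − 137.44 = 5295 kPa

P ≈ 5295 kPa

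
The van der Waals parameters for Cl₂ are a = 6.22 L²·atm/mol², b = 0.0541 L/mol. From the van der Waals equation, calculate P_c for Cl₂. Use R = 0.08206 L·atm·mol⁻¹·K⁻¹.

For a van der Waals gas, P_c = a/(27b²).
P_c = 6.22/(27×(0.0541)²) = 6.22/0.079024 = 78.71 atm

P_c ≈ 78.71 atm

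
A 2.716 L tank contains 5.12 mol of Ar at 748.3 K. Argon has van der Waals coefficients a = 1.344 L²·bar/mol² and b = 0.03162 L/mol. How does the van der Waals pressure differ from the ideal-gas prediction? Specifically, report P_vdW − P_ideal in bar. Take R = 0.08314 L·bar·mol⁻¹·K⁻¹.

Ideal: P_ideal = nRT/V = (5.12)(0.08314)(748.3)/2.716 = 117.281 bar
vdW: P = nRT/(V − nb) − a n²/V² = 318.534/2.55411 − 35.2322/7.37666 = 124.714 − 4.77617 = 119.938 bar
ΔP = 119.938 − 117.281 = 2.66 bar

ΔP ≈ 2.66 bar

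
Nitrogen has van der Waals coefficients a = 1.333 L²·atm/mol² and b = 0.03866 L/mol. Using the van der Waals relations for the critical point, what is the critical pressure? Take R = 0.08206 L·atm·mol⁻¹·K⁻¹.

For a van der Waals gas, P_c = a/(27b²).
P_c = 1.333/(27×(0.03866)²) = 1.333/0.040354 = 33.03 atm

P_c ≈ 33.03 atm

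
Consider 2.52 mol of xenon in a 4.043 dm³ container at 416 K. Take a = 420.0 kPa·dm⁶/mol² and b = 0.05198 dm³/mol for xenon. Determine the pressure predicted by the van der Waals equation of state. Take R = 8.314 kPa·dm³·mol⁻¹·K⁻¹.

P ≈ 2065 kPa

P = nRT/(V − nb) − a n²/V²
nRT/(V − nb) = (2.52)(8.314)(416)/(4.043 − 2.52×0.05198) = 8715.7/3.9120 = 2227.9 kPa
a n²/V² = (420.0)(2.52)²/(4.043)² = 163.17 kPa
P = 2227.9 − 163.17 = 2065 kPa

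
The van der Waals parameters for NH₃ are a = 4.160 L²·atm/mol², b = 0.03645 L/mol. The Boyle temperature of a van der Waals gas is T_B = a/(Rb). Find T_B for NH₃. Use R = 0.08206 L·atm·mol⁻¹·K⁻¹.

T_B ≈ 1391 K

For a van der Waals gas the second virial coefficient B₂ = b − a/(RT) vanishes at T_B = a/(Rb).
T_B = 4.160/(0.08206×0.03645) = 4.160/0.0029911 = 1391 K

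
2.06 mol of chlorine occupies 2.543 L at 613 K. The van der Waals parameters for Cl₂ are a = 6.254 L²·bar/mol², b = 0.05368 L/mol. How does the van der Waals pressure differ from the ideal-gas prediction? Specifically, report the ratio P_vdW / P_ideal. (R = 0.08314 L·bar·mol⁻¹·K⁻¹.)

P_vdW / P_ideal ≈ 0.9461

Ideal: P_ideal = nRT/V = (2.06)(0.08314)(613)/2.543 = 41.2849 bar
vdW: P = nRT/(V − nb) − a n²/V² = 104.988/2.43242 − 26.5395/6.46685 = 43.1620 − 4.10393 = 39.0581 bar
Ratio = 39.0581/41.2849 = 0.9461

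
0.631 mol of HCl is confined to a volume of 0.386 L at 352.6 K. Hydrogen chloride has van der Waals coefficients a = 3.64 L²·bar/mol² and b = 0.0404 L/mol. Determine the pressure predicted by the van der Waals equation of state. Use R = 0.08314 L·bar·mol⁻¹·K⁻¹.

P = nRT/(V − nb) − a n²/V²
nRT/(V − nb) = (0.631)(0.08314)(352.6)/(0.386 − 0.631×0.0404) = 18.498/0.36051 = 51.311 bar
a n²/V² = (3.64)(0.631)²/(0.386)² = 9.7271 bar
P = 51.311 − 9.7271 = 41.58 bar

P ≈ 41.58 bar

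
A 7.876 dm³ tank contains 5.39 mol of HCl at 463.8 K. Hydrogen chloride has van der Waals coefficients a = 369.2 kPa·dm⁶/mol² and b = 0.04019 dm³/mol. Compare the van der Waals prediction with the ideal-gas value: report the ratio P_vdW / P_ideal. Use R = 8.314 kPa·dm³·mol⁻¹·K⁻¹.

Ideal: P_ideal = nRT/V = (5.39)(8.314)(463.8)/7.876 = 2638.91 kPa
vdW: P = nRT/(V − nb) − a n²/V² = 20784.0/7.65938 − 10726.0/62.0314 = 2713.54 − 172.912 = 2540.63 kPa
Ratio = 2540.63/2638.91 = 0.9628

P_vdW / P_ideal ≈ 0.9628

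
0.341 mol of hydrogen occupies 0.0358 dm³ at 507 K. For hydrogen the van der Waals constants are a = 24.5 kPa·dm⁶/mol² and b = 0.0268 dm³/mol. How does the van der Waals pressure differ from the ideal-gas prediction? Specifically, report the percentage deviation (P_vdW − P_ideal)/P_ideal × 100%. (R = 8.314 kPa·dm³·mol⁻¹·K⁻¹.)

28.74 %

Ideal: P_ideal = nRT/V = (0.341)(8.314)(507)/0.0358 = 40150.3 kPa
vdW: P = nRT/(V − nb) − a n²/V² = 1437.38/0.0266612 − 2.84888/0.00128164 = 53912.8 − 2222.84 = 51690.0 kPa
% deviation = (51690.0 − 40150.3)/40150.3 × 100% = 28.74%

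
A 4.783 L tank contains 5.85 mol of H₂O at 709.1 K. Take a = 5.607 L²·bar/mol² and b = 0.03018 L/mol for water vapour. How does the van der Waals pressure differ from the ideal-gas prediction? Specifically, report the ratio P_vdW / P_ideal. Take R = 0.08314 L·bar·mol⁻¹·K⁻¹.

Ideal: P_ideal = nRT/V = (5.85)(0.08314)(709.1)/4.783 = 72.1063 bar
vdW: P = nRT/(V − nb) − a n²/V² = 344.884/4.60645 − 191.886/22.8771 = 74.8698 − 8.38769 = 66.4821 bar
Ratio = 66.4821/72.1063 = 0.9220

P_vdW / P_ideal ≈ 0.9220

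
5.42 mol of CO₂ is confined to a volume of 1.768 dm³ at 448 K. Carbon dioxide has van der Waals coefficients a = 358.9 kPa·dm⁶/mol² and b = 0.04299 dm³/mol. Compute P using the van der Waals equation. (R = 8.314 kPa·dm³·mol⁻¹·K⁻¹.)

P = nRT/(V − nb) − a n²/V²
nRT/(V − nb) = (5.42)(8.314)(448)/(1.768 − 5.42×0.04299) = 20188/1.5350 = 13152 kPa
a n²/V² = (358.9)(5.42)²/(1.768)² = 3372.9 kPa
P = 13152 − 3372.9 = 9779 kPa

P ≈ 9779 kPa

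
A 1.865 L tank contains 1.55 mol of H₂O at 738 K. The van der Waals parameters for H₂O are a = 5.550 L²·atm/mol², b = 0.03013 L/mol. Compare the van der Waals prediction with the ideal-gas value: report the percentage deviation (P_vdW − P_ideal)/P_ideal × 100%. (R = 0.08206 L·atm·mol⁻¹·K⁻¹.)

Ideal: P_ideal = nRT/V = (1.55)(0.08206)(738)/1.865 = 50.3316 atm
vdW: P = nRT/(V − nb) − a n²/V² = 93.8684/1.81830 − 13.3339/3.47823 = 51.6243 − 3.83353 = 47.7908 atm
% deviation = (47.7908 − 50.3316)/50.3316 × 100% = -5.05%

-5.05 %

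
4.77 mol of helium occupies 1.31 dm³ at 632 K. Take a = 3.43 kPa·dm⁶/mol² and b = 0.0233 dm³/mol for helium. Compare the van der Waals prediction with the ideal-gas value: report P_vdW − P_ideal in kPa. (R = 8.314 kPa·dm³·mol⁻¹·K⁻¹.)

Ideal: P_ideal = nRT/V = (4.77)(8.314)(632)/1.31 = 19132.6 kPa
vdW: P = nRT/(V − nb) − a n²/V² = 25063.7/1.19886 − 78.0424/1.71610 = 20906.3 − 45.4766 = 20860.8 kPa
ΔP = 20860.8 − 19132.6 = 1728 kPa

ΔP ≈ 1728 kPa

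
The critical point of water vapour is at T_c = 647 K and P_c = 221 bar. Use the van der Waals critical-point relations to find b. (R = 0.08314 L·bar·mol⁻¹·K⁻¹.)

From T_c = 8a/(27Rb) and P_c = a/(27b²): b = R T_c/(8 P_c).
b = (0.08314)(647)/(8×221) = 53.792/1768.0 = 0.03043 L/mol

b ≈ 0.03043 L/mol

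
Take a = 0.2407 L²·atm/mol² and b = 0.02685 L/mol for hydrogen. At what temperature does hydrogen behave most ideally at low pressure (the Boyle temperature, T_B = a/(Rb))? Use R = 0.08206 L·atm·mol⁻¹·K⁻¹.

For a van der Waals gas the second virial coefficient B₂ = b − a/(RT) vanishes at T_B = a/(Rb).
T_B = 0.2407/(0.08206×0.02685) = 0.2407/0.0022033 = 109.2 K

T_B ≈ 109.2 K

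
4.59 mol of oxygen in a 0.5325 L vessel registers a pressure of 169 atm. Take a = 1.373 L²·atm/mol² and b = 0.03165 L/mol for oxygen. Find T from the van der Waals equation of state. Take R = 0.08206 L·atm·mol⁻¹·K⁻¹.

T ≈ 278.6 K

T = (P + a n²/V²)(V − nb)/(nR)
P + a n²/V² = 169 + (1.373)(4.59)²/(0.5325)² = 271.01 atm
V − nb = 0.5325 − (4.59)(0.03165) = 0.38723 L
T = (271.01)(0.38723)/((4.59)(0.08206)) = 278.6 K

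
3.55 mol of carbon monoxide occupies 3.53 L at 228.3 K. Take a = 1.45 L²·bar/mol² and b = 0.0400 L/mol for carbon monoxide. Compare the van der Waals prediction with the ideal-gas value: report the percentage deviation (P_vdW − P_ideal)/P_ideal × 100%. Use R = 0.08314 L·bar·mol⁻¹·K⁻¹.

Ideal: P_ideal = nRT/V = (3.55)(0.08314)(228.3)/3.53 = 19.0884 bar
vdW: P = nRT/(V − nb) − a n²/V² = 67.3821/3.38800 − 18.2736/12.4609 = 19.8885 − 1.46648 = 18.4220 bar
% deviation = (18.4220 − 19.0884)/19.0884 × 100% = -3.49%

-3.49 %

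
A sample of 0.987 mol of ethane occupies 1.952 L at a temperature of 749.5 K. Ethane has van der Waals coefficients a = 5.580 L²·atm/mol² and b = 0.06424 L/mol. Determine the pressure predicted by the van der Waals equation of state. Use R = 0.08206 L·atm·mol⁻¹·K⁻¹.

P = nRT/(V − nb) − a n²/V²
nRT/(V − nb) = (0.987)(0.08206)(749.5)/(1.952 − 0.987×0.06424) = 60.704/1.8886 = 32.142 atm
a n²/V² = (5.580)(0.987)²/(1.952)² = 1.4266 atm
P = 32.142 − 1.4266 = 30.72 atm

P ≈ 30.72 atm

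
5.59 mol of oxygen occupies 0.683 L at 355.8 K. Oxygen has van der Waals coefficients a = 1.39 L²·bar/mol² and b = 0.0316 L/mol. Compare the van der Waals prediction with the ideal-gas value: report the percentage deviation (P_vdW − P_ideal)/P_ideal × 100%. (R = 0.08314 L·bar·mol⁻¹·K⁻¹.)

-3.57 %

Ideal: P_ideal = nRT/V = (5.59)(0.08314)(355.8)/0.683 = 242.107 bar
vdW: P = nRT/(V − nb) − a n²/V² = 165.359/0.506356 − 43.4349/0.466489 = 326.567 − 93.1102 = 233.457 bar
% deviation = (233.457 − 242.107)/242.107 × 100% = -3.57%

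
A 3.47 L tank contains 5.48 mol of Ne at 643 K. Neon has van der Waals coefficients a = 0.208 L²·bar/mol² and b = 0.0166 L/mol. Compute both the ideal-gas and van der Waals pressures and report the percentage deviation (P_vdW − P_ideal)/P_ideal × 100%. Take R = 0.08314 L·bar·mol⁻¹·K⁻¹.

Ideal: P_ideal = nRT/V = (5.48)(0.08314)(643)/3.47 = 84.4252 bar
vdW: P = nRT/(V − nb) − a n²/V² = 292.955/3.37903 − 6.24632/12.0409 = 86.6980 − 0.518759 = 86.1792 bar
% deviation = (86.1792 − 84.4252)/84.4252 × 100% = 2.08%

2.08 %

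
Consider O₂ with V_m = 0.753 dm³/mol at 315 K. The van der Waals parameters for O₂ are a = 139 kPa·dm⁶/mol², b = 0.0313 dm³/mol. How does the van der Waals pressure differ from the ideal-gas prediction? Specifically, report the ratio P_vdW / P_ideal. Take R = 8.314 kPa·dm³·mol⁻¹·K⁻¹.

P_vdW / P_ideal ≈ 0.9729

Ideal: P_ideal = RT/V_m = (8.314)(315)/0.753 = 3477.97 kPa
vdW: P = RT/(V_m − b) − a/V_m² = 2618.91/0.721700 − 139/0.567009 = 3628.81 − 245.146 = 3383.66 kPa
Ratio = 3383.66/3477.97 = 0.9729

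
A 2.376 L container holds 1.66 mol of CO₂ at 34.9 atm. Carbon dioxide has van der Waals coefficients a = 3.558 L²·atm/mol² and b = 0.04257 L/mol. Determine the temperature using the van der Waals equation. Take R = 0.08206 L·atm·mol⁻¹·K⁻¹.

T = (P + a n²/V²)(V − nb)/(nR)
P + a n²/V² = 34.9 + (3.558)(1.66)²/(2.376)² = 36.637 atm
V − nb = 2.376 − (1.66)(0.04257) = 2.3053 L
T = (36.637)(2.3053)/((1.66)(0.08206)) = 620.0 K

T ≈ 620.0 K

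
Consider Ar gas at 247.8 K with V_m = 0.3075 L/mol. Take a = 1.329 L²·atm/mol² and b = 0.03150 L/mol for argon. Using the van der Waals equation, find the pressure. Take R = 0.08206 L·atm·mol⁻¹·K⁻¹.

P ≈ 59.62 atm

P = RT/(V_m − b) − a/V_m²
RT/(V_m − b) = (0.08206)(247.8)/(0.3075 − 0.03150) = 20.334/0.27600 = 73.674 atm
a/V_m² = 1.329/(0.3075)² = 14.055 atm
P = 73.674 − 14.055 = 59.62 atm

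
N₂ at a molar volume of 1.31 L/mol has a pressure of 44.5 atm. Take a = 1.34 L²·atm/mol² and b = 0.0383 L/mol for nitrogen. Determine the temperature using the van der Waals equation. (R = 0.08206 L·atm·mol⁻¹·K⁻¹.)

T ≈ 701.7 K

T = (P + a/V_m²)(V_m − b)/R
P + a/V_m² = 44.5 + 1.34/(1.31)² = 45.281 atm
V_m − b = 1.31 − 0.0383 = 1.2717 L/mol
T = (45.281)(1.2717)/0.08206 = 701.7 K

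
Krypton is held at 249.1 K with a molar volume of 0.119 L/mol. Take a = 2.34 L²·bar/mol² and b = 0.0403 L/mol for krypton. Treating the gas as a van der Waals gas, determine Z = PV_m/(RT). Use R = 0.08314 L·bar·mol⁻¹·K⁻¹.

Z ≈ 0.5626

P = RT/(V_m − b) − a/V_m² = (0.08314)(249.1)/(0.119 − 0.0403) − 2.34/(0.119)²
  = 20.710/0.078700 − 165.24 = 263.15 − 165.24 = 97.91 bar
Z = PV_m/(RT) = (97.91)(0.119)/((0.08314)(249.1)) = 11.651/20.710 = 0.5626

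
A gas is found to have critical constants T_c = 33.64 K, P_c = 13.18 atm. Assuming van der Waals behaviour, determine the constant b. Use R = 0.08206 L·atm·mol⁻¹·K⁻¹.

b ≈ 0.02618 L/mol

From T_c = 8a/(27Rb) and P_c = a/(27b²): b = R T_c/(8 P_c).
b = (0.08206)(33.64)/(8×13.18) = 2.7605/105.44 = 0.02618 L/mol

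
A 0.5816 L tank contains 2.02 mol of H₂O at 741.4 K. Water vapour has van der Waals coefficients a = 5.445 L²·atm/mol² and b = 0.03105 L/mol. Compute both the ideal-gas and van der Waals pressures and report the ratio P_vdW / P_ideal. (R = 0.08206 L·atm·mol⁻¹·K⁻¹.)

Ideal: P_ideal = nRT/V = (2.02)(0.08206)(741.4)/0.5816 = 211.306 atm
vdW: P = nRT/(V − nb) − a n²/V² = 122.895/0.518879 − 22.2178/0.338259 = 236.847 − 65.6828 = 171.164 atm
Ratio = 171.164/211.306 = 0.8100

P_vdW / P_ideal ≈ 0.8100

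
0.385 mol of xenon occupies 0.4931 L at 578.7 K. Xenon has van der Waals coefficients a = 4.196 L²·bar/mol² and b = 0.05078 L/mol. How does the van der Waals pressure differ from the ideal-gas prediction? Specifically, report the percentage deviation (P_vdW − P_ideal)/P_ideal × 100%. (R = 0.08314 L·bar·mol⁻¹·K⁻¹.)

Ideal: P_ideal = nRT/V = (0.385)(0.08314)(578.7)/0.4931 = 37.5655 bar
vdW: P = nRT/(V − nb) − a n²/V² = 18.5236/0.473550 − 0.621952/0.243148 = 39.1165 − 2.55792 = 36.5586 bar
% deviation = (36.5586 − 37.5655)/37.5655 × 100% = -2.68%

-2.68 %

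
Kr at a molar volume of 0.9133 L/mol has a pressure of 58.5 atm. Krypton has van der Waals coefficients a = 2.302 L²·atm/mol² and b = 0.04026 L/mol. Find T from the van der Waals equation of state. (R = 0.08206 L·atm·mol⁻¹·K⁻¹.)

T = (P + a/V_m²)(V_m − b)/R
P + a/V_m² = 58.5 + 2.302/(0.9133)² = 61.260 atm
V_m − b = 0.9133 − 0.04026 = 0.87304 L/mol
T = (61.260)(0.87304)/0.08206 = 651.7 K

T ≈ 651.7 K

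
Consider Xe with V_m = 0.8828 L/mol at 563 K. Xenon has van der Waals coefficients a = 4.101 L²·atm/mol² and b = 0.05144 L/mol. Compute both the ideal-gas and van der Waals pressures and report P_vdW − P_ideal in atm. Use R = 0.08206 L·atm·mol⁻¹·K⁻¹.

Ideal: P_ideal = RT/V_m = (0.08206)(563)/0.8828 = 52.3332 atm
vdW: P = RT/(V_m − b) − a/V_m² = 46.1998/0.831360 − 4.101/0.779336 = 55.5714 − 5.26217 = 50.3092 atm
ΔP = 50.3092 − 52.3332 = -2.024 atm

ΔP ≈ -2.024 atm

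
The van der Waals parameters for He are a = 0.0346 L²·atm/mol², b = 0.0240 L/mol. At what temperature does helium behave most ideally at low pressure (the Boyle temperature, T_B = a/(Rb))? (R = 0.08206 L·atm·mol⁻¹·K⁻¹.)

T_B ≈ 17.57 K

For a van der Waals gas the second virial coefficient B₂ = b − a/(RT) vanishes at T_B = a/(Rb).
T_B = 0.0346/(0.08206×0.0240) = 0.0346/0.0019694 = 17.57 K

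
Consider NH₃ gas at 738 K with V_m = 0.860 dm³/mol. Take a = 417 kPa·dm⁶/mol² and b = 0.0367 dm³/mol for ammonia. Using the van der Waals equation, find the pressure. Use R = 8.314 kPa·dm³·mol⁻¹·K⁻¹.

P = RT/(V_m − b) − a/V_m²
RT/(V_m − b) = (8.314)(738)/(0.860 − 0.0367) = 6135.7/0.82330 = 7452.6 kPa
a/V_m² = 417/(0.860)² = 563.82 kPa
P = 7452.6 − 563.82 = 6889 kPa

P ≈ 6889 kPa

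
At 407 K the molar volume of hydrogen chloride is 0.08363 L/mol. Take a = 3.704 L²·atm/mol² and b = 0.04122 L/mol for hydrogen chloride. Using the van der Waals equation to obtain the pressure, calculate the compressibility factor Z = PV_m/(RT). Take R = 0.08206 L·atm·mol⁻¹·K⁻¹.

P = RT/(V_m − b) − a/V_m² = (0.08206)(407)/(0.08363 − 0.04122) − 3.704/(0.08363)²
  = 33.398/0.042410 − 529.60 = 787.50 − 529.60 = 257.90 atm
Z = PV_m/(RT) = (257.90)(0.08363)/((0.08206)(407)) = 21.568/33.398 = 0.6458

Z ≈ 0.6458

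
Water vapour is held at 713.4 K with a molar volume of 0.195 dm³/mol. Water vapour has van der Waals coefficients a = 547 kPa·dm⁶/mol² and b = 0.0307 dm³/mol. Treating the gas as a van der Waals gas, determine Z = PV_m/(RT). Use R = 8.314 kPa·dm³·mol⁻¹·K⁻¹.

P = RT/(V_m − b) − a/V_m² = (8.314)(713.4)/(0.195 − 0.0307) − 547/(0.195)²
  = 5931.2/0.16430 − 14385 = 36100 − 14385 = 21715 kPa
Z = PV_m/(RT) = (21715)(0.195)/((8.314)(713.4)) = 4234.4/5931.2 = 0.7139

Z ≈ 0.7139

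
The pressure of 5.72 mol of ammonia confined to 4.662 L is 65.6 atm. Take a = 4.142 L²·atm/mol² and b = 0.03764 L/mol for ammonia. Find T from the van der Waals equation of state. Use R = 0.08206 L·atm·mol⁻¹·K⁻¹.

T = (P + a n²/V²)(V − nb)/(nR)
P + a n²/V² = 65.6 + (4.142)(5.72)²/(4.662)² = 71.835 atm
V − nb = 4.662 − (5.72)(0.03764) = 4.4467 L
T = (71.835)(4.4467)/((5.72)(0.08206)) = 680.5 K

T ≈ 680.5 K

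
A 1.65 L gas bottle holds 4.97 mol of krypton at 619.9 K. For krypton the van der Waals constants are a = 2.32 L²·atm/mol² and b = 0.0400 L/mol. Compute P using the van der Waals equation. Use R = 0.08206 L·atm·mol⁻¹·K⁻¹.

P ≈ 153.2 atm

P = nRT/(V − nb) − a n²/V²
nRT/(V − nb) = (4.97)(0.08206)(619.9)/(1.65 − 4.97×0.0400) = 252.82/1.4512 = 174.21 atm
a n²/V² = (2.32)(4.97)²/(1.65)² = 21.049 atm
P = 174.21 − 21.049 = 153.2 atm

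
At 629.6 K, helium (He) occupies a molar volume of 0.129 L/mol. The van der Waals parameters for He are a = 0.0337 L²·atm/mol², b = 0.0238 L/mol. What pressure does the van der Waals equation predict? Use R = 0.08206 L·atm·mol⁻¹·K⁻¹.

P = RT/(V_m − b) − a/V_m²
RT/(V_m − b) = (0.08206)(629.6)/(0.129 − 0.0238) = 51.665/0.10520 = 491.11 atm
a/V_m² = 0.0337/(0.129)² = 2.0251 atm
P = 491.11 − 2.0251 = 489.1 atm

P ≈ 489.1 atm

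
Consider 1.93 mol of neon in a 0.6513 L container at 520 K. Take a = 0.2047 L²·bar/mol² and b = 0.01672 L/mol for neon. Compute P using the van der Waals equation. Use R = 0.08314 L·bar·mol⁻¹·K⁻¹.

P = nRT/(V − nb) − a n²/V²
nRT/(V − nb) = (1.93)(0.08314)(520)/(0.6513 − 1.93×0.01672) = 83.439/0.61903 = 134.79 bar
a n²/V² = (0.2047)(1.93)²/(0.6513)² = 1.7975 bar
P = 134.79 − 1.7975 = 133.0 bar

P ≈ 133.0 bar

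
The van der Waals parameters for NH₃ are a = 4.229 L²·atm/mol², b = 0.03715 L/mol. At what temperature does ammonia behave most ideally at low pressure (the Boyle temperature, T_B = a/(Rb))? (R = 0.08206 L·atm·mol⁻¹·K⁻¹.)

T_B ≈ 1387 K

For a van der Waals gas the second virial coefficient B₂ = b − a/(RT) vanishes at T_B = a/(Rb).
T_B = 4.229/(0.08206×0.03715) = 4.229/0.0030485 = 1387 K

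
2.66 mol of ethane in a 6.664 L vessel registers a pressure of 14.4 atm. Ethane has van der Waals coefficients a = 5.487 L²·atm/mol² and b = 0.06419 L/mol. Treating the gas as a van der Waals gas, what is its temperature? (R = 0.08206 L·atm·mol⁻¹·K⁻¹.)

T ≈ 454.4 K

T = (P + a n²/V²)(V − nb)/(nR)
P + a n²/V² = 14.4 + (5.487)(2.66)²/(6.664)² = 15.274 atm
V − nb = 6.664 − (2.66)(0.06419) = 6.4933 L
T = (15.274)(6.4933)/((2.66)(0.08206)) = 454.4 K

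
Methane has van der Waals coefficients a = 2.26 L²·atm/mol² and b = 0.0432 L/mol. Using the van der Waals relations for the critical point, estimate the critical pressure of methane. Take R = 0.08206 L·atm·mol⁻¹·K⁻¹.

P_c ≈ 44.85 atm

For a van der Waals gas, P_c = a/(27b²).
P_c = 2.26/(27×(0.0432)²) = 2.26/0.050388 = 44.85 atm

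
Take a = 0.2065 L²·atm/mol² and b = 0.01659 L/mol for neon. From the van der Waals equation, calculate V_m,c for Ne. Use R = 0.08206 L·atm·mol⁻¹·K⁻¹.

For a van der Waals gas, V_m,c = 3b.
V_m,c = 3×0.01659 = 0.04977 L/mol

V_m,c ≈ 0.04977 L/mol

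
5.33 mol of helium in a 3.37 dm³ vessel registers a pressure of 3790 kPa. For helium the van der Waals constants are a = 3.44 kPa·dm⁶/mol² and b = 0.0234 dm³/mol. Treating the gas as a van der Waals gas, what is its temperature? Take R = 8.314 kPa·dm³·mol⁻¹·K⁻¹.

T ≈ 278.2 K

T = (P + a n²/V²)(V − nb)/(nR)
P + a n²/V² = 3790 + (3.44)(5.33)²/(3.37)² = 3798.6 kPa
V − nb = 3.37 − (5.33)(0.0234) = 3.2453 dm³
T = (3798.6)(3.2453)/((5.33)(8.314)) = 278.2 K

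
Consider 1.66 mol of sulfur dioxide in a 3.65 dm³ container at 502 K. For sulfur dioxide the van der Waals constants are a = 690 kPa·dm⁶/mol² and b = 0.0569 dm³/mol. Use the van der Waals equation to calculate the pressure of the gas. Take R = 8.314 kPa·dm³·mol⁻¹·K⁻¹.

P = nRT/(V − nb) − a n²/V²
nRT/(V − nb) = (1.66)(8.314)(502)/(3.65 − 1.66×0.0569) = 6928.2/3.5555 = 1948.6 kPa
a n²/V² = (690)(1.66)²/(3.65)² = 142.72 kPa
P = 1948.6 − 142.72 = 1806 kPa

P ≈ 1806 kPa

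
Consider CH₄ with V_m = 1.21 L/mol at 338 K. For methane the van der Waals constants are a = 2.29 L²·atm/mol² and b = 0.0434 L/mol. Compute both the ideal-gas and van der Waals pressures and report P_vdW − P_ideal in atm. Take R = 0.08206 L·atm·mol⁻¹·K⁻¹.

ΔP ≈ -0.711 atm

Ideal: P_ideal = RT/V_m = (0.08206)(338)/1.21 = 22.9225 atm
vdW: P = RT/(V_m − b) − a/V_m² = 27.7363/1.16660 − 2.29/1.46410 = 23.7753 − 1.56410 = 22.2112 atm
ΔP = 22.2112 − 22.9225 = -0.711 atm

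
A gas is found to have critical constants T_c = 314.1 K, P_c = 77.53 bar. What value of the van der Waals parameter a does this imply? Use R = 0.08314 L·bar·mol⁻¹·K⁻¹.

From T_c = 8a/(27Rb) and P_c = a/(27b²): a = 27 R² T_c²/(64 P_c).
a = 27×(0.08314)²×(314.1)²/(64×77.53) = 18413/4961.9 = 3.711 L²·bar/mol²

a ≈ 3.711 L²·bar/mol²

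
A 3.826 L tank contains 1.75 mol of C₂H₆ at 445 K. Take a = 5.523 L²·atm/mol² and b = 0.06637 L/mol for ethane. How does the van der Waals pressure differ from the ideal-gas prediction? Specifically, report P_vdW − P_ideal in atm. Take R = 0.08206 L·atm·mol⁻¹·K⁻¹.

ΔP ≈ -0.633 atm

Ideal: P_ideal = nRT/V = (1.75)(0.08206)(445)/3.826 = 16.7026 atm
vdW: P = nRT/(V − nb) − a n²/V² = 63.9042/3.70985 − 16.9142/14.6383 = 17.2255 − 1.15548 = 16.0700 atm
ΔP = 16.0700 − 16.7026 = -0.633 atm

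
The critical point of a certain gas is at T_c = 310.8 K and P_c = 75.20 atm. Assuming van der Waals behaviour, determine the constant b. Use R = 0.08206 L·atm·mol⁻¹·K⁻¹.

From T_c = 8a/(27Rb) and P_c = a/(27b²): b = R T_c/(8 P_c).
b = (0.08206)(310.8)/(8×75.20) = 25.504/601.60 = 0.04239 L/mol

b ≈ 0.04239 L/mol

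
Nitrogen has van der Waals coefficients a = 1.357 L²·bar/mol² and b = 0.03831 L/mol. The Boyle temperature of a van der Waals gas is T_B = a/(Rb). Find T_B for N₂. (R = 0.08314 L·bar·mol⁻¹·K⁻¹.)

For a van der Waals gas the second virial coefficient B₂ = b − a/(RT) vanishes at T_B = a/(Rb).
T_B = 1.357/(0.08314×0.03831) = 1.357/0.0031851 = 426.0 K

T_B ≈ 426.0 K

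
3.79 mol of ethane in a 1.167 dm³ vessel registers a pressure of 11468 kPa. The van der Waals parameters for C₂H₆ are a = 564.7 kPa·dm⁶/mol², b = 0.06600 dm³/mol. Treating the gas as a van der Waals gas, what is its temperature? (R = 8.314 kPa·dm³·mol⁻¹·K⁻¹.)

T ≈ 507.0 K

T = (P + a n²/V²)(V − nb)/(nR)
P + a n²/V² = 11468 + (564.7)(3.79)²/(1.167)² = 17424 kPa
V − nb = 1.167 − (3.79)(0.06600) = 0.91686 dm³
T = (17424)(0.91686)/((3.79)(8.314)) = 507.0 K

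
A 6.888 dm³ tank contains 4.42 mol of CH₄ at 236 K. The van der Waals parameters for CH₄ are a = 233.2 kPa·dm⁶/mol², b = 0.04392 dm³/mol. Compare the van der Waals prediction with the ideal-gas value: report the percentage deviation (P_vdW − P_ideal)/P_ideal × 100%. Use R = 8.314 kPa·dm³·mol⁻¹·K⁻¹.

-4.73 %

Ideal: P_ideal = nRT/V = (4.42)(8.314)(236)/6.888 = 1259.07 kPa
vdW: P = nRT/(V − nb) − a n²/V² = 8672.50/6.69387 − 4555.89/47.4445 = 1295.59 − 96.0257 = 1199.56 kPa
% deviation = (1199.56 − 1259.07)/1259.07 × 100% = -4.73%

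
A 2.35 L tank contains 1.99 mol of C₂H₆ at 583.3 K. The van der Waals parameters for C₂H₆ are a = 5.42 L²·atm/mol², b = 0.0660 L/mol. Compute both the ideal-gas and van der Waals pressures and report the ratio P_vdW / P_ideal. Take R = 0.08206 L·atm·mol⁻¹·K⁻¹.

Ideal: P_ideal = nRT/V = (1.99)(0.08206)(583.3)/2.35 = 40.5330 atm
vdW: P = nRT/(V − nb) − a n²/V² = 95.2525/2.21866 − 21.4637/5.52250 = 42.9324 − 3.88659 = 39.0458 atm
Ratio = 39.0458/40.5330 = 0.9633

P_vdW / P_ideal ≈ 0.9633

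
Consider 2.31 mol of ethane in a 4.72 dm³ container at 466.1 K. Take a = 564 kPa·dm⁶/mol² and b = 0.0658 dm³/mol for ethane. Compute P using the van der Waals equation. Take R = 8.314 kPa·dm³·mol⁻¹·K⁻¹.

P = nRT/(V − nb) − a n²/V²
nRT/(V − nb) = (2.31)(8.314)(466.1)/(4.72 − 2.31×0.0658) = 8951.6/4.5680 = 1959.6 kPa
a n²/V² = (564)(2.31)²/(4.72)² = 135.09 kPa
P = 1959.6 − 135.09 = 1825 kPa

P ≈ 1825 kPa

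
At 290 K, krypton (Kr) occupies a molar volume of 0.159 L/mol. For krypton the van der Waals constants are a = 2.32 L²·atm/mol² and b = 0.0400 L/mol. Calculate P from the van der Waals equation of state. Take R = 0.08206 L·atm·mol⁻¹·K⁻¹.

P ≈ 108.2 atm

P = RT/(V_m − b) − a/V_m²
RT/(V_m − b) = (0.08206)(290)/(0.159 − 0.0400) = 23.797/0.11900 = 199.97 atm
a/V_m² = 2.32/(0.159)² = 91.769 atm
P = 199.97 − 91.769 = 108.2 atm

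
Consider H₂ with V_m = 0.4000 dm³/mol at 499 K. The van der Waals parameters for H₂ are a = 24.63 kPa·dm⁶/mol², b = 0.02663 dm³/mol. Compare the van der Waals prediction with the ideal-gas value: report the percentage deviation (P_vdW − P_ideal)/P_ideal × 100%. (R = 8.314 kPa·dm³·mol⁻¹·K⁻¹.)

5.65 %

Ideal: P_ideal = RT/V_m = (8.314)(499)/0.4000 = 10371.7 kPa
vdW: P = RT/(V_m − b) − a/V_m² = 4148.69/0.373370 − 24.63/0.160000 = 11111.5 − 153.938 = 10957.6 kPa
% deviation = (10957.6 − 10371.7)/10371.7 × 100% = 5.65%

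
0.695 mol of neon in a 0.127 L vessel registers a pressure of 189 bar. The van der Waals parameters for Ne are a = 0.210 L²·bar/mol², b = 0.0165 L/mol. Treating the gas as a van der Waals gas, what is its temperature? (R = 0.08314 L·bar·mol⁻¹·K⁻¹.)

T = (P + a n²/V²)(V − nb)/(nR)
P + a n²/V² = 189 + (0.210)(0.695)²/(0.127)² = 195.29 bar
V − nb = 0.127 − (0.695)(0.0165) = 0.11553 L
T = (195.29)(0.11553)/((0.695)(0.08314)) = 390.5 K

T ≈ 390.5 K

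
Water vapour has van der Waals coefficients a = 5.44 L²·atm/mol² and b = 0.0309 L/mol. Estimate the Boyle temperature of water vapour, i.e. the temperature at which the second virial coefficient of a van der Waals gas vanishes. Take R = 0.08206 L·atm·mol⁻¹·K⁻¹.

For a van der Waals gas the second virial coefficient B₂ = b − a/(RT) vanishes at T_B = a/(Rb).
T_B = 5.44/(0.08206×0.0309) = 5.44/0.0025357 = 2145 K

T_B ≈ 2145 K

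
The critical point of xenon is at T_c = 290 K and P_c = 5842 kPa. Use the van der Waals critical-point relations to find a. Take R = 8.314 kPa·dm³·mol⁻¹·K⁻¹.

From T_c = 8a/(27Rb) and P_c = a/(27b²): a = 27 R² T_c²/(64 P_c).
a = 27×(8.314)²×(290)²/(64×5842) = 156956679/373888 = 419.8 kPa·dm⁶/mol²

a ≈ 419.8 kPa·dm⁶/mol²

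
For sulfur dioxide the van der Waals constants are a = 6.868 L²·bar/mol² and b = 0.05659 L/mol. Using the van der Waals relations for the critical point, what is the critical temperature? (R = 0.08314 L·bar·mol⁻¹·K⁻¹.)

For a van der Waals gas, T_c = 8a/(27Rb).
T_c = 8×6.868/(27×0.08314×0.05659) = 54.944/0.12703 = 432.5 K

T_c ≈ 432.5 K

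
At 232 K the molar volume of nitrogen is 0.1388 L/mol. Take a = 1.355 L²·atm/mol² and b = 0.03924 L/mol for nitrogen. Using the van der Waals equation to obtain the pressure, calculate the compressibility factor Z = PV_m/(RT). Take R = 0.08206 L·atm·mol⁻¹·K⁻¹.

Z ≈ 0.8814

P = RT/(V_m − b) − a/V_m² = (0.08206)(232)/(0.1388 − 0.03924) − 1.355/(0.1388)²
  = 19.038/0.099560 − 70.333 = 191.22 − 70.333 = 120.89 atm
Z = PV_m/(RT) = (120.89)(0.1388)/((0.08206)(232)) = 16.780/19.038 = 0.8814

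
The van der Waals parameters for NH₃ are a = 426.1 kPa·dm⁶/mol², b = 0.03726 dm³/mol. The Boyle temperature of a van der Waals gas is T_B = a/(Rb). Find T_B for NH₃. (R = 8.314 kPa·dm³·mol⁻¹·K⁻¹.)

T_B ≈ 1375 K

For a van der Waals gas the second virial coefficient B₂ = b − a/(RT) vanishes at T_B = a/(Rb).
T_B = 426.1/(8.314×0.03726) = 426.1/0.30978 = 1375 K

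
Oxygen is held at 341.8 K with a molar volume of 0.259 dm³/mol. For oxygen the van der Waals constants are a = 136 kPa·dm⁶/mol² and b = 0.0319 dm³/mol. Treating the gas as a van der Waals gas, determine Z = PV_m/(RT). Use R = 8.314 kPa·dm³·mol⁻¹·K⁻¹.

P = RT/(V_m − b) − a/V_m² = (8.314)(341.8)/(0.259 − 0.0319) − 136/(0.259)²
  = 2841.7/0.22710 − 2027.4 = 12513 − 2027.4 = 10486 kPa
Z = PV_m/(RT) = (10486)(0.259)/((8.314)(341.8)) = 2715.9/2841.7 = 0.9557

Z ≈ 0.9557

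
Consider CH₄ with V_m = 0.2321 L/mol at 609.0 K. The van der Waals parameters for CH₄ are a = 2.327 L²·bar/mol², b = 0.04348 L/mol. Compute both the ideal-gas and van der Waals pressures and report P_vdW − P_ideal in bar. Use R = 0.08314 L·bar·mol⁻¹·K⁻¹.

ΔP ≈ 7.09 bar

Ideal: P_ideal = RT/V_m = (0.08314)(609.0)/0.2321 = 218.148 bar
vdW: P = RT/(V_m − b) − a/V_m² = 50.6323/0.188620 − 2.327/0.0538704 = 268.435 − 43.1963 = 225.239 bar
ΔP = 225.239 − 218.148 = 7.09 bar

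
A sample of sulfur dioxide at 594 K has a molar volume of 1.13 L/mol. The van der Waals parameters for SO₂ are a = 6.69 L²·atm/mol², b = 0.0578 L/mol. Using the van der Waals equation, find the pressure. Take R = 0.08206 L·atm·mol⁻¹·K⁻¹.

P = RT/(V_m − b) − a/V_m²
RT/(V_m − b) = (0.08206)(594)/(1.13 − 0.0578) = 48.744/1.0722 = 45.462 atm
a/V_m² = 6.69/(1.13)² = 5.2393 atm
P = 45.462 − 5.2393 = 40.22 atm

P ≈ 40.22 atm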